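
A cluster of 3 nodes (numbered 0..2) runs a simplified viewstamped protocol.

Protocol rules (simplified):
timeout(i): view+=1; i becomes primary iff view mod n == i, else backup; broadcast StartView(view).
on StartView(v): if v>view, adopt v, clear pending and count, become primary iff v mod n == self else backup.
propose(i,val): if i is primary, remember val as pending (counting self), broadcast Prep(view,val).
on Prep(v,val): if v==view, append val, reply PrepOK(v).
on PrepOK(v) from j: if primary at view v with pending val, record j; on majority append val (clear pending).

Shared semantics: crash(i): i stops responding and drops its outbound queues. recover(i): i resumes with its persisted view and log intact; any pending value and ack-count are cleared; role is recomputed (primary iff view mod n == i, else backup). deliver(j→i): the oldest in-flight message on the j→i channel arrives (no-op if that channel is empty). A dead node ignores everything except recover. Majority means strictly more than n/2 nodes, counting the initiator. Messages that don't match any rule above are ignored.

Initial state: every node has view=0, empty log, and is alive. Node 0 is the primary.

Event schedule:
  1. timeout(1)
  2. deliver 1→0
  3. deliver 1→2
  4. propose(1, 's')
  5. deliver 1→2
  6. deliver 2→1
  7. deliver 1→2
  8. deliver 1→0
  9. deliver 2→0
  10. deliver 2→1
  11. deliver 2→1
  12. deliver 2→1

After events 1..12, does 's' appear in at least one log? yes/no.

e1 timeout(1): 1[prim,v=1,-]
e2 deliver 1→0: 0[back,v=1,-]
e3 deliver 1→2: 2[back,v=1,-]
e4 propose(1,'s'): ·
e5 deliver 1→2: 2[back,v=1,s]
e6 deliver 2→1: 1[prim,v=1,s]
e7 deliver 1→2: ·
e8 deliver 1→0: 0[back,v=1,s]
e9 deliver 2→0: ·
e10 deliver 2→1: ·
e11 deliver 2→1: ·
e12 deliver 2→1: ·

yes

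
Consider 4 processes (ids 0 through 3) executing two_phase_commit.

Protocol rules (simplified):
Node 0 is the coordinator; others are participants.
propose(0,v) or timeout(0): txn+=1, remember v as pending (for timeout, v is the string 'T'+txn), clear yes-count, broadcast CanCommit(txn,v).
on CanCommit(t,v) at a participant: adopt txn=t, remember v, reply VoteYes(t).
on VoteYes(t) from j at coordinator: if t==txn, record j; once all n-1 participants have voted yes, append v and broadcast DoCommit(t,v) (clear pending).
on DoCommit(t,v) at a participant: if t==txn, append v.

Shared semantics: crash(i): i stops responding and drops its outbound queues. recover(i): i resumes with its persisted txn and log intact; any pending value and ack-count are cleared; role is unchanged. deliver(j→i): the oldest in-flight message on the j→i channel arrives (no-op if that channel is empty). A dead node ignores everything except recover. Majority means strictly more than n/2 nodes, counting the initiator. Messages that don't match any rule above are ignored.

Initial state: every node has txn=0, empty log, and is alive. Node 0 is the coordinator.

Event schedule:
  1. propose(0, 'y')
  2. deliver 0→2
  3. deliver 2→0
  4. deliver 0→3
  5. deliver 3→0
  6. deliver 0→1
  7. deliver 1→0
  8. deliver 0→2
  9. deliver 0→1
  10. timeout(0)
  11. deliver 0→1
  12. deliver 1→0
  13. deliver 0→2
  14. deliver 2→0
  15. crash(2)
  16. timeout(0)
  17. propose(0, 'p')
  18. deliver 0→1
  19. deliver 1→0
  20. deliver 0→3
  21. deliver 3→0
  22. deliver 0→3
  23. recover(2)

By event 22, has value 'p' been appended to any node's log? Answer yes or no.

step 1 propose(0,'y'): 0={coor,t=1,log=-}
step 2 deliver 0→2: 2={part,t=1,log=-}
step 3 deliver 2→0: —
step 4 deliver 0→3: 3={part,t=1,log=-}
step 5 deliver 3→0: —
step 6 deliver 0→1: 1={part,t=1,log=-}
step 7 deliver 1→0: 0={coor,t=1,log=y}
step 8 deliver 0→2: 2={part,t=1,log=y}
step 9 deliver 0→1: 1={part,t=1,log=y}
step 10 timeout(0): 0={coor,t=2,log=y}
step 11 deliver 0→1: 1={part,t=2,log=y}
step 12 deliver 1→0: —
step 13 deliver 0→2: 2={part,t=2,log=y}
step 14 deliver 2→0: —
step 15 crash(2): 2={✗part,t=2,log=y}
step 16 timeout(0): 0={coor,t=3,log=y}
step 17 propose(0,'p'): 0={coor,t=4,log=y}
step 18 deliver 0→1: 1={part,t=3,log=y}
step 19 deliver 1→0: —
step 20 deliver 0→3: 3={part,t=1,log=y}
step 21 deliver 3→0: —
step 22 deliver 0→3: 3={part,t=2,log=y}

no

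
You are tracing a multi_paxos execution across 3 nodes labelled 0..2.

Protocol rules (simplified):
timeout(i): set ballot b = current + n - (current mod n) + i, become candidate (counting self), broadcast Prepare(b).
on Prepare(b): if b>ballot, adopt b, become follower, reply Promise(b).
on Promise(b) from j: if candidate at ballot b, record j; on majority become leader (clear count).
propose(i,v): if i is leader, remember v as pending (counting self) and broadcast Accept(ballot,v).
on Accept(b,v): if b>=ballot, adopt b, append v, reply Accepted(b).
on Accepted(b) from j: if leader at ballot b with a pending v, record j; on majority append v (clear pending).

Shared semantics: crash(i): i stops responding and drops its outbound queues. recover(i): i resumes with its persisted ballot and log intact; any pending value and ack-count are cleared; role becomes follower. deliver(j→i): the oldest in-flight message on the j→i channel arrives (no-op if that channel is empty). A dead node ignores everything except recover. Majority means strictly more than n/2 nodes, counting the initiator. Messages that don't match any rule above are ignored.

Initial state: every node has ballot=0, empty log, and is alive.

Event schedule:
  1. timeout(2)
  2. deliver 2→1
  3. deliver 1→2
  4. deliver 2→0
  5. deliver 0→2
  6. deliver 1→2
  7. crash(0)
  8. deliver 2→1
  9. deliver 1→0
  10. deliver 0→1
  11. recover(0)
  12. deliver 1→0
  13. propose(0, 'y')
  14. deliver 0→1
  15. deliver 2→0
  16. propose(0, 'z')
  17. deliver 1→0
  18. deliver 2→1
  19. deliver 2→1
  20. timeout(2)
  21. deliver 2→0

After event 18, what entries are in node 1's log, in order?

1. timeout(2):  <2:cand b5 ->
2. deliver 2→1:  <1:foll b5 ->
3. deliver 1→2:  <2:lead b5 ->
4. deliver 2→0:  <0:foll b5 ->
5. deliver 0→2:  nop
6. deliver 1→2:  nop
7. crash(0):  <0:✗foll b5 ->
8. deliver 2→1:  nop
9. deliver 1→0:  nop
10. deliver 0→1:  nop
11. recover(0):  <0:foll b5 ->
12. deliver 1→0:  nop
13. propose(0,'y'):  nop
14. deliver 0→1:  nop
15. deliver 2→0:  nop
16. propose(0,'z'):  nop
17. deliver 1→0:  nop
18. deliver 2→1:  nop

empty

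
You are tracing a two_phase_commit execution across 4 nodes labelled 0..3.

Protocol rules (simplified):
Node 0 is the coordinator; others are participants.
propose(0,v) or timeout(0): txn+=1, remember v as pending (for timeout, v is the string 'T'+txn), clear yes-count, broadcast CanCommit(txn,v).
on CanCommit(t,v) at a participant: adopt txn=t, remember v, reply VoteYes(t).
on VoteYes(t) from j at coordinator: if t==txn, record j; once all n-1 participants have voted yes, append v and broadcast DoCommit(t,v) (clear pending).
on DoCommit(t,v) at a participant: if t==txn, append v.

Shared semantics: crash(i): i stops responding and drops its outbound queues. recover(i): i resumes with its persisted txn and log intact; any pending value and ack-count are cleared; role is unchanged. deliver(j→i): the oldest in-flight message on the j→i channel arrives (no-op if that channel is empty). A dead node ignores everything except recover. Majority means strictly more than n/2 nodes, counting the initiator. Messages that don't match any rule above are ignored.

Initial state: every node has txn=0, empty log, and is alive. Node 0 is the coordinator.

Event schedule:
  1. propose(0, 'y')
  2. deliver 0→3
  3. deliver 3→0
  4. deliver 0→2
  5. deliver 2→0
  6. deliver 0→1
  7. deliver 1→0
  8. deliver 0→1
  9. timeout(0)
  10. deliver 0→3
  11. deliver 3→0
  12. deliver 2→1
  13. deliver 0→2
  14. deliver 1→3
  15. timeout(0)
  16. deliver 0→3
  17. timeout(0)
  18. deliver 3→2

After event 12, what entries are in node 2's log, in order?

empty

e1 propose(0,'y'): 0[coor,t=1,-]
e2 deliver 0→3: 3[part,t=1,-]
e3 deliver 3→0: ·
e4 deliver 0→2: 2[part,t=1,-]
e5 deliver 2→0: ·
e6 deliver 0→1: 1[part,t=1,-]
e7 deliver 1→0: 0[coor,t=1,y]
e8 deliver 0→1: 1[part,t=1,y]
e9 timeout(0): 0[coor,t=2,y]
e10 deliver 0→3: 3[part,t=1,y]
e11 deliver 3→0: ·
e12 deliver 2→1: ·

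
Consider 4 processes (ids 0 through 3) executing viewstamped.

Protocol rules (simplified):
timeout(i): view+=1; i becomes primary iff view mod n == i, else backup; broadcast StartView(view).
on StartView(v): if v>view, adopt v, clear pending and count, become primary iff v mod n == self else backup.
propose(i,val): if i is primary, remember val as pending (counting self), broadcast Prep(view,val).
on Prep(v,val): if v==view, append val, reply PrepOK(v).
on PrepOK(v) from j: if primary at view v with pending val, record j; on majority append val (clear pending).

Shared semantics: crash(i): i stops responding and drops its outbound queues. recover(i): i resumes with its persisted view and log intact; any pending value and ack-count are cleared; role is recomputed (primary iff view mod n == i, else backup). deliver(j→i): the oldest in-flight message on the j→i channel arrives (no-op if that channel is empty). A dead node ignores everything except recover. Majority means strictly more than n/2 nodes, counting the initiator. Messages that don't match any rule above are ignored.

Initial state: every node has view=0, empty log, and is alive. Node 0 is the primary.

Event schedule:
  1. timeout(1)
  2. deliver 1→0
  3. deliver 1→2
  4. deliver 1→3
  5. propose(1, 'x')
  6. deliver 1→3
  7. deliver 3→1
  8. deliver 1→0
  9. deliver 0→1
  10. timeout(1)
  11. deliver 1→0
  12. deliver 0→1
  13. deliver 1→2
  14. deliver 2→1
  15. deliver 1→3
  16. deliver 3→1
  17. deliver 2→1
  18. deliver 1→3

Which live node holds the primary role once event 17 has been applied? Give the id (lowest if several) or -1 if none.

-1

e1 timeout(1): 1[prim,v=1,-]
e2 deliver 1→0: 0[back,v=1,-]
e3 deliver 1→2: 2[back,v=1,-]
e4 deliver 1→3: 3[back,v=1,-]
e5 propose(1,'x'): ·
e6 deliver 1→3: 3[back,v=1,x]
e7 deliver 3→1: ·
e8 deliver 1→0: 0[back,v=1,x]
e9 deliver 0→1: 1[prim,v=1,x]
e10 timeout(1): 1[back,v=2,x]
e11 deliver 1→0: 0[back,v=2,x]
e12 deliver 0→1: ·
e13 deliver 1→2: 2[back,v=1,x]
e14 deliver 2→1: ·
e15 deliver 1→3: 3[back,v=2,x]
e16 deliver 3→1: ·
e17 deliver 2→1: ·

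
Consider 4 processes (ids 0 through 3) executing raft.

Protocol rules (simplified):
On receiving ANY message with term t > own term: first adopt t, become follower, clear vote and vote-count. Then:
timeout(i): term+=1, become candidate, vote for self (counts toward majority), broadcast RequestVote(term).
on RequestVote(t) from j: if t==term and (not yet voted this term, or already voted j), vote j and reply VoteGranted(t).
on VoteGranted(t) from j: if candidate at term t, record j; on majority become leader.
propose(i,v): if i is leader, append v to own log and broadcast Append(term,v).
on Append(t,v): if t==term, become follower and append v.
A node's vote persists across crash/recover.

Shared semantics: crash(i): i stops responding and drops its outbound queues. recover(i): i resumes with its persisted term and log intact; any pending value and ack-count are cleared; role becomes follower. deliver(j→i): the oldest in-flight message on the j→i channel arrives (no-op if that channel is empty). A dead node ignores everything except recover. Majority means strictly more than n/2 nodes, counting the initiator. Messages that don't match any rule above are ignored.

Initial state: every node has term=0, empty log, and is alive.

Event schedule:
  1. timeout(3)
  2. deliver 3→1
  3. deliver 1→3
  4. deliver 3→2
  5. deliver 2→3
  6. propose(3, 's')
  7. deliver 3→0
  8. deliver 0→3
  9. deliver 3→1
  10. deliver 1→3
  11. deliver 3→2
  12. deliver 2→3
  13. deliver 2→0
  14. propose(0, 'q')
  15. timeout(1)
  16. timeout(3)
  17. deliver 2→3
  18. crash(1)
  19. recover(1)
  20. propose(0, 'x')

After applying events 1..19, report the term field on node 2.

1

[1] timeout(3) → N3(cand t1 [-])
[2] deliver 3→1 → N1(foll t1 [-])
[3] deliver 1→3 → ∅
[4] deliver 3→2 → N2(foll t1 [-])
[5] deliver 2→3 → N3(lead t1 [-])
[6] propose(3,'s') → N3(lead t1 [s])
[7] deliver 3→0 → N0(foll t1 [-])
[8] deliver 0→3 → ∅
[9] deliver 3→1 → N1(foll t1 [s])
[10] deliver 1→3 → ∅
[11] deliver 3→2 → N2(foll t1 [s])
[12] deliver 2→3 → ∅
[13] deliver 2→0 → ∅
[14] propose(0,'q') → ∅
[15] timeout(1) → N1(cand t2 [s])
[16] timeout(3) → N3(cand t2 [s])
[17] deliver 2→3 → ∅
[18] crash(1) → N1(✗cand t2 [s])
[19] recover(1) → N1(foll t2 [s])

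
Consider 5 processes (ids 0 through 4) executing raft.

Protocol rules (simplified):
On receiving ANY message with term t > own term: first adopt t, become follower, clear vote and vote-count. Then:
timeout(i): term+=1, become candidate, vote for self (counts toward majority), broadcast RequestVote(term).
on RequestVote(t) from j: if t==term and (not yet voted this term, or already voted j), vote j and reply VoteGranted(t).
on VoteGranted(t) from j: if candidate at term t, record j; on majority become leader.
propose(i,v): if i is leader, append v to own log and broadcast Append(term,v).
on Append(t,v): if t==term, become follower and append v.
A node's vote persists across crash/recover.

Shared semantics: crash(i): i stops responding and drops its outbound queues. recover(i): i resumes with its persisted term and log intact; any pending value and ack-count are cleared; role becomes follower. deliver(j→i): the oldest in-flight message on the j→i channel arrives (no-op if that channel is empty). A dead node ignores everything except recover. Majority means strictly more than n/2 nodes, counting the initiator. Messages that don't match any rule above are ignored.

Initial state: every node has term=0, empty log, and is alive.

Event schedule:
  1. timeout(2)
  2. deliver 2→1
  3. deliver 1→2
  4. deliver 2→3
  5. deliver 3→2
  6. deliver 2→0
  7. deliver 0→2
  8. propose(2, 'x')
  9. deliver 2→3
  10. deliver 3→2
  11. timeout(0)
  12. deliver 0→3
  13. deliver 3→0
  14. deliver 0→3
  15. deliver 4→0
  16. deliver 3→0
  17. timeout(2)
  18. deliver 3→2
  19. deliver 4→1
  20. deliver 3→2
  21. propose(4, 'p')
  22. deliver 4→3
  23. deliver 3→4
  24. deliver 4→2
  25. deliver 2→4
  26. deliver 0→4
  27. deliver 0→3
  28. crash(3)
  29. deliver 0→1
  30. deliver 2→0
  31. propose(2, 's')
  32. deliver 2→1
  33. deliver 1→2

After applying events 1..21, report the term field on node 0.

e1 timeout(2): 2[cand,t=1,-]
e2 deliver 2→1: 1[foll,t=1,-]
e3 deliver 1→2: ·
e4 deliver 2→3: 3[foll,t=1,-]
e5 deliver 3→2: 2[lead,t=1,-]
e6 deliver 2→0: 0[foll,t=1,-]
e7 deliver 0→2: ·
e8 propose(2,'x'): 2[lead,t=1,x]
e9 deliver 2→3: 3[foll,t=1,x]
e10 deliver 3→2: ·
e11 timeout(0): 0[cand,t=2,-]
e12 deliver 0→3: 3[foll,t=2,x]
e13 deliver 3→0: ·
e14 deliver 0→3: ·
e15 deliver 4→0: ·
e16 deliver 3→0: ·
e17 timeout(2): 2[cand,t=2,x]
e18 deliver 3→2: ·
e19 deliver 4→1: ·
e20 deliver 3→2: ·
e21 propose(4,'p'): ·

2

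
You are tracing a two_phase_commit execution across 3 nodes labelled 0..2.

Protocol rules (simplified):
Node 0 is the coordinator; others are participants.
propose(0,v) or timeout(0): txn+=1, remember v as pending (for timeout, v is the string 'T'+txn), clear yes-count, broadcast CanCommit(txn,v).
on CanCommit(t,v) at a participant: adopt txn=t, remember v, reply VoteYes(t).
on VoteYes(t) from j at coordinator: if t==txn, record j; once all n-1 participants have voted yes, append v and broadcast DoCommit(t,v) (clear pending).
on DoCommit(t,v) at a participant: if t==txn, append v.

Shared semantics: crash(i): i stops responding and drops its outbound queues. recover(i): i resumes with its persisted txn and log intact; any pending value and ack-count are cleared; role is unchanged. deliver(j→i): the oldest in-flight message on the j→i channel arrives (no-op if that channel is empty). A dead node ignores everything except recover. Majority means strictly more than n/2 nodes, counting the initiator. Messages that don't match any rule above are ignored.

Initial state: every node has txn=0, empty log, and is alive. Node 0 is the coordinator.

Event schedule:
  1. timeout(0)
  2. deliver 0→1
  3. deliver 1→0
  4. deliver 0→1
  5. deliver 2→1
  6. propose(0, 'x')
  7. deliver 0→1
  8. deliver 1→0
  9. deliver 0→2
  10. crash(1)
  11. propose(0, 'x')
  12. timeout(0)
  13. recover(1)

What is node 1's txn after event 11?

2

[1] timeout(0) → N0(coor t1 [-])
[2] deliver 0→1 → N1(part t1 [-])
[3] deliver 1→0 → ∅
[4] deliver 0→1 → ∅
[5] deliver 2→1 → ∅
[6] propose(0,'x') → N0(coor t2 [-])
[7] deliver 0→1 → N1(part t2 [-])
[8] deliver 1→0 → ∅
[9] deliver 0→2 → N2(part t1 [-])
[10] crash(1) → N1(✗part t2 [-])
[11] propose(0,'x') → N0(coor t3 [-])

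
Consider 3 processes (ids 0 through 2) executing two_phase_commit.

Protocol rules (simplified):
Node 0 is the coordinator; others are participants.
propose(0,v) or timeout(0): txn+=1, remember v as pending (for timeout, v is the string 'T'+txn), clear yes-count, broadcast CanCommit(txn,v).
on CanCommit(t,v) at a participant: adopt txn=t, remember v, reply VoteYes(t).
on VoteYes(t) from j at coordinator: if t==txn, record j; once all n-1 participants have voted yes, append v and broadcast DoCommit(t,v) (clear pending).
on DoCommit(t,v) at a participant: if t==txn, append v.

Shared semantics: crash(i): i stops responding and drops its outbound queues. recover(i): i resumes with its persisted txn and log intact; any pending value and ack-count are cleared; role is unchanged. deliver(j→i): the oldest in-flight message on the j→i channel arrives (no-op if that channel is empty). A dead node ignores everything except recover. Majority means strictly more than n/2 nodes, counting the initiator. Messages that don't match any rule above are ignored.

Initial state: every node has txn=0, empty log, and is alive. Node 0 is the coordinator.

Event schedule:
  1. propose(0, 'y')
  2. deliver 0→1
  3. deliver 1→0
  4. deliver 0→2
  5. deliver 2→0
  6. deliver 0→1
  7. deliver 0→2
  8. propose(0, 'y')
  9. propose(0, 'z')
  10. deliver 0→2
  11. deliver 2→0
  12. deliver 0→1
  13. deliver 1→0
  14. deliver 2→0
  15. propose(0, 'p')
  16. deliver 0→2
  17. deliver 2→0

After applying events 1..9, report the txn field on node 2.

1

[1] propose(0,'y') → N0(coor t1 [-])
[2] deliver 0→1 → N1(part t1 [-])
[3] deliver 1→0 → ∅
[4] deliver 0→2 → N2(part t1 [-])
[5] deliver 2→0 → N0(coor t1 [y])
[6] deliver 0→1 → N1(part t1 [y])
[7] deliver 0→2 → N2(part t1 [y])
[8] propose(0,'y') → N0(coor t2 [y])
[9] propose(0,'z') → N0(coor t3 [y])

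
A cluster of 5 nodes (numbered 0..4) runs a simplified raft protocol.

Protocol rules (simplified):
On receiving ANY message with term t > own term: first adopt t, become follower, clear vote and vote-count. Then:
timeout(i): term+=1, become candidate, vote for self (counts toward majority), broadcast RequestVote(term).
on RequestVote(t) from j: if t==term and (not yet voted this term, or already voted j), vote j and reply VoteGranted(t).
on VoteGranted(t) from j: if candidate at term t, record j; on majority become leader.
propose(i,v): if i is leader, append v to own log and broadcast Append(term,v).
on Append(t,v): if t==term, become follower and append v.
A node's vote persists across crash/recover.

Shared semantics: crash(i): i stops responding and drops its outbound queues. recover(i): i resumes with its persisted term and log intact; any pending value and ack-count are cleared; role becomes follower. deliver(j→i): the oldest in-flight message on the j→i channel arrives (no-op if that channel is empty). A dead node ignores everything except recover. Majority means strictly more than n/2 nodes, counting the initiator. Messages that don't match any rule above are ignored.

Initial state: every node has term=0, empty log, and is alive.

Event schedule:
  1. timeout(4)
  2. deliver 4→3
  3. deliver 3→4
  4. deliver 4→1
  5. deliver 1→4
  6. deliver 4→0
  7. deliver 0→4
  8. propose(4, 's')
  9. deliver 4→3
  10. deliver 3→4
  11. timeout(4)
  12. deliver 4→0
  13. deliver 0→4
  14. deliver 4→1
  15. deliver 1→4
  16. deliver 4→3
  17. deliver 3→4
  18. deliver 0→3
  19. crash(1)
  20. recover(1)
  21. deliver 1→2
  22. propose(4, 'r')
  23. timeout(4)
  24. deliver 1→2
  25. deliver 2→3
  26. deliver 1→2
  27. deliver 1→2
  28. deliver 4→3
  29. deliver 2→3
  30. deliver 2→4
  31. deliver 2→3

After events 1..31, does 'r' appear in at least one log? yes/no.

no

after 1 — timeout(4): n4:cand/t1/[-]
after 2 — deliver 4→3: n3:foll/t1/[-]
after 3 — deliver 3→4: ·
after 4 — deliver 4→1: n1:foll/t1/[-]
after 5 — deliver 1→4: n4:lead/t1/[-]
after 6 — deliver 4→0: n0:foll/t1/[-]
after 7 — deliver 0→4: ·
after 8 — propose(4,'s'): n4:lead/t1/[s]
after 9 — deliver 4→3: n3:foll/t1/[s]
after 10 — deliver 3→4: ·
after 11 — timeout(4): n4:cand/t2/[s]
after 12 — deliver 4→0: n0:foll/t1/[s]
after 13 — deliver 0→4: ·
after 14 — deliver 4→1: n1:foll/t1/[s]
after 15 — deliver 1→4: ·
after 16 — deliver 4→3: n3:foll/t2/[s]
after 17 — deliver 3→4: ·
after 18 — deliver 0→3: ·
after 19 — crash(1): n1:✗foll/t1/[s]
after 20 — recover(1): n1:foll/t1/[s]
after 21 — deliver 1→2: ·
after 22 — propose(4,'r'): ·
after 23 — timeout(4): n4:cand/t3/[s]
after 24 — deliver 1→2: ·
after 25 — deliver 2→3: ·
after 26 — deliver 1→2: ·
after 27 — deliver 1→2: ·
after 28 — deliver 4→3: n3:foll/t3/[s]
after 29 — deliver 2→3: ·
after 30 — deliver 2→4: ·
after 31 — deliver 2→3: ·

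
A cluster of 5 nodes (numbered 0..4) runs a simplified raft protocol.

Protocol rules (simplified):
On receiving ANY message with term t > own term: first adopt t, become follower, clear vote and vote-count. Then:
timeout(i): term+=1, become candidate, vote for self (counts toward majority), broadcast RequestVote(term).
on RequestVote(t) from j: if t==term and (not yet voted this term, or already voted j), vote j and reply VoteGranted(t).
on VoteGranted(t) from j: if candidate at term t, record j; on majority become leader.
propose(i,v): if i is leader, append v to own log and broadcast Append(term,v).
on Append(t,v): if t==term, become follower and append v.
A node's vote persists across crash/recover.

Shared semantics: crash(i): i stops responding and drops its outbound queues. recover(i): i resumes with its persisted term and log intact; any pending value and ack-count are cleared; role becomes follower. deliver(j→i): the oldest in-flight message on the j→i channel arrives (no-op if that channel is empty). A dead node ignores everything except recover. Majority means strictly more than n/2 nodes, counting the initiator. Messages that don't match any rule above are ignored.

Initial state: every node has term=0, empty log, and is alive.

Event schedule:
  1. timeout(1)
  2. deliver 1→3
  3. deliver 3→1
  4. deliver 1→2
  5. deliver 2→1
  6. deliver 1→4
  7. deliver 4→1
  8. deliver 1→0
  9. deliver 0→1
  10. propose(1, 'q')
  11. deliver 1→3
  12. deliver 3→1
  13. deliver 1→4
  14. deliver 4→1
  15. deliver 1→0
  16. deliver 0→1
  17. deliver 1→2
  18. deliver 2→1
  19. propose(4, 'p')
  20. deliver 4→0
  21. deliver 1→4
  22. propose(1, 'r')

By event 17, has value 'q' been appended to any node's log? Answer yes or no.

after 1 — timeout(1): n1:cand/t1/[-]
after 2 — deliver 1→3: n3:foll/t1/[-]
after 3 — deliver 3→1: ·
after 4 — deliver 1→2: n2:foll/t1/[-]
after 5 — deliver 2→1: n1:lead/t1/[-]
after 6 — deliver 1→4: n4:foll/t1/[-]
after 7 — deliver 4→1: ·
after 8 — deliver 1→0: n0:foll/t1/[-]
after 9 — deliver 0→1: ·
after 10 — propose(1,'q'): n1:lead/t1/[q]
after 11 — deliver 1→3: n3:foll/t1/[q]
after 12 — deliver 3→1: ·
after 13 — deliver 1→4: n4:foll/t1/[q]
after 14 — deliver 4→1: ·
after 15 — deliver 1→0: n0:foll/t1/[q]
after 16 — deliver 0→1: ·
after 17 — deliver 1→2: n2:foll/t1/[q]

yes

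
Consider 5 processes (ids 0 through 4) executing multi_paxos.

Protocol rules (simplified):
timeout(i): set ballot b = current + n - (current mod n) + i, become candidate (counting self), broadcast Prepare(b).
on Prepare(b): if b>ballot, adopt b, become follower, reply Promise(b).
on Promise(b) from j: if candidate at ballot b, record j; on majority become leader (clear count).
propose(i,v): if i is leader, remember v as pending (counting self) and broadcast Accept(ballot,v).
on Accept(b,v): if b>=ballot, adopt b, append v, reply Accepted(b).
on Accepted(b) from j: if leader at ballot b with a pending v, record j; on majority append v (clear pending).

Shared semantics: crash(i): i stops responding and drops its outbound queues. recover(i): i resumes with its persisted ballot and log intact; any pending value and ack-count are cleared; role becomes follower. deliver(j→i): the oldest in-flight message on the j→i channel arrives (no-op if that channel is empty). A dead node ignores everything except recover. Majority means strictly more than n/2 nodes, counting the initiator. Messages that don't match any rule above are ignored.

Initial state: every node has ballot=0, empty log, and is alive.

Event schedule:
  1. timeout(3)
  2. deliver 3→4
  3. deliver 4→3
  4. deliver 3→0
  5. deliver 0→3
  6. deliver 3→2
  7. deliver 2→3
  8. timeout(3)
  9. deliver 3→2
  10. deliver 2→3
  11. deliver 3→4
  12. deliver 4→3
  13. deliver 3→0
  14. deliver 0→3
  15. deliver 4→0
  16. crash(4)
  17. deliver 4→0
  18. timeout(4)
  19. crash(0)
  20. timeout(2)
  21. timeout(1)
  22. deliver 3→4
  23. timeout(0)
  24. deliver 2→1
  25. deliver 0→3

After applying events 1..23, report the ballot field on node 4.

13

[1] timeout(3) → N3(cand b8 [-])
[2] deliver 3→4 → N4(foll b8 [-])
[3] deliver 4→3 → ∅
[4] deliver 3→0 → N0(foll b8 [-])
[5] deliver 0→3 → N3(lead b8 [-])
[6] deliver 3→2 → N2(foll b8 [-])
[7] deliver 2→3 → ∅
[8] timeout(3) → N3(cand b13 [-])
[9] deliver 3→2 → N2(foll b13 [-])
[10] deliver 2→3 → ∅
[11] deliver 3→4 → N4(foll b13 [-])
[12] deliver 4→3 → N3(lead b13 [-])
[13] deliver 3→0 → N0(foll b13 [-])
[14] deliver 0→3 → ∅
[15] deliver 4→0 → ∅
[16] crash(4) → N4(✗foll b13 [-])
[17] deliver 4→0 → ∅
[18] timeout(4) → ∅
[19] crash(0) → N0(✗foll b13 [-])
[20] timeout(2) → N2(cand b17 [-])
[21] timeout(1) → N1(cand b6 [-])
[22] deliver 3→4 → ∅
[23] timeout(0) → ∅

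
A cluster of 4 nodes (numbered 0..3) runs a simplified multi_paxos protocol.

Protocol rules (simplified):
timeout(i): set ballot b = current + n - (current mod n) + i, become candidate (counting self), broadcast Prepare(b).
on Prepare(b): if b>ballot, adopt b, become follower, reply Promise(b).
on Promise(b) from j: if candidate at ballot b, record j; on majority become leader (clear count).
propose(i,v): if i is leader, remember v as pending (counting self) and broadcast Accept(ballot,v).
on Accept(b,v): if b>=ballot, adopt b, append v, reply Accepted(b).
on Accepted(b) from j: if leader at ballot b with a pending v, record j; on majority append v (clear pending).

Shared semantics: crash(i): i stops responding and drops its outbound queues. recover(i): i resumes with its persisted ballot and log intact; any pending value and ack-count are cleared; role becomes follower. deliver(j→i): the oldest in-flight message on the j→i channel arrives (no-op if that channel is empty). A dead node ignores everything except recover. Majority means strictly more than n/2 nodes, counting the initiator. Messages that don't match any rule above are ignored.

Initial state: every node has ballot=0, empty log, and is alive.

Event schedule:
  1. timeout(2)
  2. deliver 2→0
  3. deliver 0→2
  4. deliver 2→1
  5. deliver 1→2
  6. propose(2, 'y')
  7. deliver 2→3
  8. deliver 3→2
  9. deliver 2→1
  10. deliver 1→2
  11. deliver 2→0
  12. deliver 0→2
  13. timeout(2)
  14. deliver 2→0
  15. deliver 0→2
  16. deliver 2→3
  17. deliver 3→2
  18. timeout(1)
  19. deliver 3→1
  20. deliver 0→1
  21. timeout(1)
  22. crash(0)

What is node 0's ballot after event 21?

e1 timeout(2): 2[cand,b=6,-]
e2 deliver 2→0: 0[foll,b=6,-]
e3 deliver 0→2: ·
e4 deliver 2→1: 1[foll,b=6,-]
e5 deliver 1→2: 2[lead,b=6,-]
e6 propose(2,'y'): ·
e7 deliver 2→3: 3[foll,b=6,-]
e8 deliver 3→2: ·
e9 deliver 2→1: 1[foll,b=6,y]
e10 deliver 1→2: ·
e11 deliver 2→0: 0[foll,b=6,y]
e12 deliver 0→2: 2[lead,b=6,y]
e13 timeout(2): 2[cand,b=10,y]
e14 deliver 2→0: 0[foll,b=10,y]
e15 deliver 0→2: ·
e16 deliver 2→3: 3[foll,b=6,y]
e17 deliver 3→2: ·
e18 timeout(1): 1[cand,b=9,y]
e19 deliver 3→1: ·
e20 deliver 0→1: ·
e21 timeout(1): 1[cand,b=13,y]

10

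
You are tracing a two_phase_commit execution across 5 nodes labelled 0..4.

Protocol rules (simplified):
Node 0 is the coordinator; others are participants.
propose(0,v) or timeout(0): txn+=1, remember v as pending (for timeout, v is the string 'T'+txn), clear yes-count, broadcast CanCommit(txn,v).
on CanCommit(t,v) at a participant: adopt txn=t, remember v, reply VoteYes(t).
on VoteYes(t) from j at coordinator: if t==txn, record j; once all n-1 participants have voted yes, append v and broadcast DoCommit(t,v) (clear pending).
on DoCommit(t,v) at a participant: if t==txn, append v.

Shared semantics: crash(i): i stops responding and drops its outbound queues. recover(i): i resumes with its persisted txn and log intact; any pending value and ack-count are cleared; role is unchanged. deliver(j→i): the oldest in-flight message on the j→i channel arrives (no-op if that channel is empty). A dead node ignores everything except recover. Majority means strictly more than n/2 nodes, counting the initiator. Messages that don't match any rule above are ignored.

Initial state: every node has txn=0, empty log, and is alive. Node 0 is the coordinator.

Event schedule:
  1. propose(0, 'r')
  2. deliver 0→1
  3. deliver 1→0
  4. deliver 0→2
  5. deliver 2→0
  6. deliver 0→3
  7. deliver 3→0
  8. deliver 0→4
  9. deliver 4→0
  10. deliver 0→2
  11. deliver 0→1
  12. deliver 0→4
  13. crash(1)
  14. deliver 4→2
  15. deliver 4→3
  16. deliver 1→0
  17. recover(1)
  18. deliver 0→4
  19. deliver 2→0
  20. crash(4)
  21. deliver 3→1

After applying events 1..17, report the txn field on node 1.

1

step 1 propose(0,'r'): 0={coor,t=1,log=-}
step 2 deliver 0→1: 1={part,t=1,log=-}
step 3 deliver 1→0: —
step 4 deliver 0→2: 2={part,t=1,log=-}
step 5 deliver 2→0: —
step 6 deliver 0→3: 3={part,t=1,log=-}
step 7 deliver 3→0: —
step 8 deliver 0→4: 4={part,t=1,log=-}
step 9 deliver 4→0: 0={coor,t=1,log=r}
step 10 deliver 0→2: 2={part,t=1,log=r}
step 11 deliver 0→1: 1={part,t=1,log=r}
step 12 deliver 0→4: 4={part,t=1,log=r}
step 13 crash(1): 1={✗part,t=1,log=r}
step 14 deliver 4→2: —
step 15 deliver 4→3: —
step 16 deliver 1→0: —
step 17 recover(1): 1={part,t=1,log=r}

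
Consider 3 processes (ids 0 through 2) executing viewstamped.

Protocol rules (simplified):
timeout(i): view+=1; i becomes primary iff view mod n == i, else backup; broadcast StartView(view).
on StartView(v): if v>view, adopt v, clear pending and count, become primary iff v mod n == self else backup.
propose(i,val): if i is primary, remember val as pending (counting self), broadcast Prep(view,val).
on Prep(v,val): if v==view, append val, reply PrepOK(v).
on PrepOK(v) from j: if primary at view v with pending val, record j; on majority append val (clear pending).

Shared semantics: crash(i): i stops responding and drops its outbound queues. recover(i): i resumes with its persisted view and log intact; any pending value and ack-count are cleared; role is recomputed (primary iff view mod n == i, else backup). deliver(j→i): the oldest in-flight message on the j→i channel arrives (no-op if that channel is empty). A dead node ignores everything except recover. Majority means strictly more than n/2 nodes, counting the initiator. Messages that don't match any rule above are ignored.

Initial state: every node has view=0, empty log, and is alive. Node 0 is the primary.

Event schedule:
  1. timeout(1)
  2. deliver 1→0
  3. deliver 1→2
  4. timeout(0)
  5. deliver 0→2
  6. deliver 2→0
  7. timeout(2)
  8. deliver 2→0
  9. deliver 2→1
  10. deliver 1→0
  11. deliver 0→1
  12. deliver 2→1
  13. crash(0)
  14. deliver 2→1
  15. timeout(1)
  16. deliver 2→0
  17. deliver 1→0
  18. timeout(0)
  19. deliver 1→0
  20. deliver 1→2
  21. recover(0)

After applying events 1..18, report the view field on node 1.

4

1. timeout(1):  <1:prim v1 ->
2. deliver 1→0:  <0:back v1 ->
3. deliver 1→2:  <2:back v1 ->
4. timeout(0):  <0:back v2 ->
5. deliver 0→2:  <2:prim v2 ->
6. deliver 2→0:  nop
7. timeout(2):  <2:back v3 ->
8. deliver 2→0:  <0:prim v3 ->
9. deliver 2→1:  <1:back v3 ->
10. deliver 1→0:  nop
11. deliver 0→1:  nop
12. deliver 2→1:  nop
13. crash(0):  <0:✗prim v3 ->
14. deliver 2→1:  nop
15. timeout(1):  <1:prim v4 ->
16. deliver 2→0:  nop
17. deliver 1→0:  nop
18. timeout(0):  nop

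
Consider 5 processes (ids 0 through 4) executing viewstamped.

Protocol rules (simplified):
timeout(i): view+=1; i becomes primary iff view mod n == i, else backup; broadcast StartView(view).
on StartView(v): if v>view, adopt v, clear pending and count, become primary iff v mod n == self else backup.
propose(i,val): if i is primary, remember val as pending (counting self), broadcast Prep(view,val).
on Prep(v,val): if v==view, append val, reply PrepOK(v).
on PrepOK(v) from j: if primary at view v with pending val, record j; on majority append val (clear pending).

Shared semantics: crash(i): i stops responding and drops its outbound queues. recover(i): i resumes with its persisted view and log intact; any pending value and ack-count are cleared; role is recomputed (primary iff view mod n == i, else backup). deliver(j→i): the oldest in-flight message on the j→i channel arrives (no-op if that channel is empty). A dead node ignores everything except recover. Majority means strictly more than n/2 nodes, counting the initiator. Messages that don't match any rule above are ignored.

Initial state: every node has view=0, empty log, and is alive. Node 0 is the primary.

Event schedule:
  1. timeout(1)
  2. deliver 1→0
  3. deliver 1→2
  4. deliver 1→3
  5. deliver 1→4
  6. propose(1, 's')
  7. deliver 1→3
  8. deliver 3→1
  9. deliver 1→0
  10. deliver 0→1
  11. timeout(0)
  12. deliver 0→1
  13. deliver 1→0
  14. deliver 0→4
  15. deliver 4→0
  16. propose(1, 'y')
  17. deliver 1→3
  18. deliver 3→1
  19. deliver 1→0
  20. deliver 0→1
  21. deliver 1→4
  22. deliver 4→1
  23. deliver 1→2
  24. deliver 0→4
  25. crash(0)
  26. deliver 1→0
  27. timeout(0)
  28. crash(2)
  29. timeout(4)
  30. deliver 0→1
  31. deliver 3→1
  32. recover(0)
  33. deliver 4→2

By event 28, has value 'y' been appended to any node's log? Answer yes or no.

1. timeout(1):  <1:prim v1 ->
2. deliver 1→0:  <0:back v1 ->
3. deliver 1→2:  <2:back v1 ->
4. deliver 1→3:  <3:back v1 ->
5. deliver 1→4:  <4:back v1 ->
6. propose(1,'s'):  nop
7. deliver 1→3:  <3:back v1 s>
8. deliver 3→1:  nop
9. deliver 1→0:  <0:back v1 s>
10. deliver 0→1:  <1:prim v1 s>
11. timeout(0):  <0:back v2 s>
12. deliver 0→1:  <1:back v2 s>
13. deliver 1→0:  nop
14. deliver 0→4:  <4:back v2 ->
15. deliver 4→0:  nop
16. propose(1,'y'):  nop
17. deliver 1→3:  nop
18. deliver 3→1:  nop
19. deliver 1→0:  nop
20. deliver 0→1:  nop
21. deliver 1→4:  nop
22. deliver 4→1:  nop
23. deliver 1→2:  <2:back v1 s>
24. deliver 0→4:  nop
25. crash(0):  <0:✗back v2 s>
26. deliver 1→0:  nop
27. timeout(0):  nop
28. crash(2):  <2:✗back v1 s>

no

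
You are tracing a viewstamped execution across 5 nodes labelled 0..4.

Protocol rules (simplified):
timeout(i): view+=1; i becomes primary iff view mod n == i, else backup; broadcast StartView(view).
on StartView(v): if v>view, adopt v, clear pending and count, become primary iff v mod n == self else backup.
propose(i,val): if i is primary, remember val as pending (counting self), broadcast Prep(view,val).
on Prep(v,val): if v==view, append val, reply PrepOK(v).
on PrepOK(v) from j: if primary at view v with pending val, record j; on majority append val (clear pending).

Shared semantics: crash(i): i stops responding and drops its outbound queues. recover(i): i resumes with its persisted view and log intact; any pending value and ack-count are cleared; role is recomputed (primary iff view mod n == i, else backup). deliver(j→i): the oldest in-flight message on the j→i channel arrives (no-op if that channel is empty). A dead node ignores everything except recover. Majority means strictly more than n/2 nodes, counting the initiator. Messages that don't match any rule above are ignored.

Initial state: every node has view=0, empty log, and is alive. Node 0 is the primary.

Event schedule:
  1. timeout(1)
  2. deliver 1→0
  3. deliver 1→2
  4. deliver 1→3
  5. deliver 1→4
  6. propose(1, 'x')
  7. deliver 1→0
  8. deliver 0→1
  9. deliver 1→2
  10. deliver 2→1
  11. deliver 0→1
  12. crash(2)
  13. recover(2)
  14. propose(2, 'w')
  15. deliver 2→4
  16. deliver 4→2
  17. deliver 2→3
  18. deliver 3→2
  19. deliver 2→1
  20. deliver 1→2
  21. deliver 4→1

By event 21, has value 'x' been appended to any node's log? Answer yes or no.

step 1 timeout(1): 1={prim,v=1,log=-}
step 2 deliver 1→0: 0={back,v=1,log=-}
step 3 deliver 1→2: 2={back,v=1,log=-}
step 4 deliver 1→3: 3={back,v=1,log=-}
step 5 deliver 1→4: 4={back,v=1,log=-}
step 6 propose(1,'x'): —
step 7 deliver 1→0: 0={back,v=1,log=x}
step 8 deliver 0→1: —
step 9 deliver 1→2: 2={back,v=1,log=x}
step 10 deliver 2→1: 1={prim,v=1,log=x}
step 11 deliver 0→1: —
step 12 crash(2): 2={✗back,v=1,log=x}
step 13 recover(2): 2={back,v=1,log=x}
step 14 propose(2,'w'): —
step 15 deliver 2→4: —
step 16 deliver 4→2: —
step 17 deliver 2→3: —
step 18 deliver 3→2: —
step 19 deliver 2→1: —
step 20 deliver 1→2: —
step 21 deliver 4→1: —

yes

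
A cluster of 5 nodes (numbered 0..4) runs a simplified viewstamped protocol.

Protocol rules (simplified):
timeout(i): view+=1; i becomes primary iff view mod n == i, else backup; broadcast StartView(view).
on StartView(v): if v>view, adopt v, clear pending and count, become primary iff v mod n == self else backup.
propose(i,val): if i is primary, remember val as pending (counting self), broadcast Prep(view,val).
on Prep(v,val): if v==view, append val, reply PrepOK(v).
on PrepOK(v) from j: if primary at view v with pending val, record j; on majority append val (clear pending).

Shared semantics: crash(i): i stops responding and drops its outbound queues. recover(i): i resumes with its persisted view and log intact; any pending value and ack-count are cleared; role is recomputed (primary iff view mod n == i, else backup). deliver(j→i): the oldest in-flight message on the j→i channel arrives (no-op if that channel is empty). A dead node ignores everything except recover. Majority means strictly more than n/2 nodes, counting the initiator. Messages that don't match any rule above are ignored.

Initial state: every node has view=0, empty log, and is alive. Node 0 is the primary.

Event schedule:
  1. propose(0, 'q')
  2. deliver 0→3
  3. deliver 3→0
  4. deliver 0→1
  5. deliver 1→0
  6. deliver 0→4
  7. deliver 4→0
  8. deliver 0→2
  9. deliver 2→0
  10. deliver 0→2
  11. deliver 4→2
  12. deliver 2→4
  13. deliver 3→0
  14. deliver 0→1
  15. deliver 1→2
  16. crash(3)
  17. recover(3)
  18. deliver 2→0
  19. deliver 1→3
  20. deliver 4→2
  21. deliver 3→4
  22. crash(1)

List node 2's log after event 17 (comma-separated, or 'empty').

q

e1 propose(0,'q'): ·
e2 deliver 0→3: 3[back,v=0,q]
e3 deliver 3→0: ·
e4 deliver 0→1: 1[back,v=0,q]
e5 deliver 1→0: 0[prim,v=0,q]
e6 deliver 0→4: 4[back,v=0,q]
e7 deliver 4→0: ·
e8 deliver 0→2: 2[back,v=0,q]
e9 deliver 2→0: ·
e10 deliver 0→2: ·
e11 deliver 4→2: ·
e12 deliver 2→4: ·
e13 deliver 3→0: ·
e14 deliver 0→1: ·
e15 deliver 1→2: ·
e16 crash(3): 3[✗back,v=0,q]
e17 recover(3): 3[back,v=0,q]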